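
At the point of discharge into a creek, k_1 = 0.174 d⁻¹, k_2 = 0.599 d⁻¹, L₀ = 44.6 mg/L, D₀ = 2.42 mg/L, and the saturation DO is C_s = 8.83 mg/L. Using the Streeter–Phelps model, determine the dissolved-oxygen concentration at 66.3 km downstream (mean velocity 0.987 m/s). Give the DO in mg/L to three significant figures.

DO ≈ 2.82 mg/L

Travel time t = x/v = 66.3 km / (0.987 m/s) = 66300 m / 0.987 m/s = 67170 s = 0.7775 d.
k_1 L₀/(k_2−k_1) = 0.174×44.6/(0.599−0.174) = 7.760/0.4250 = 18.26 mg/L.
e^(−k_1 t) = e^(−0.174×0.7775) = 0.8735; e^(−k_2 t) = e^(−0.599×0.7775) = 0.6277.
D = 18.26 × (0.8735 − 0.6277) + 2.42 × 0.6277 = 4.488 + 1.519 = 6.007 mg/L.
DO = C_s − D = 8.83 − 6.007 = 2.823 mg/L.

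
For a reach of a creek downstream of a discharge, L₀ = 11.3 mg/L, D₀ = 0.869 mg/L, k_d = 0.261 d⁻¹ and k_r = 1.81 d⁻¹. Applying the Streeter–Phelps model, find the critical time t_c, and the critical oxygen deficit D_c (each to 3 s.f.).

t_c ≈ 0.857 d; D_c ≈ 1.30 mg/L

At the critical point dD/dt = 0, so k_d L₀ e^(−k_d t) = k_r D. Substituting D(t) from the Streeter–Phelps equation and solving for t gives
t_c = ln[(k_r/k_d)(1 − D₀(k_r−k_d)/(k_d L₀))] / (k_r−k_d).
Here k_r−k_d = 1.549 d⁻¹ and 1 − D₀(k_r−k_d)/(k_d L₀) = 1 − 0.869×1.549/(0.261×11.3) = 0.5436, so
t_c = ln(6.935 × 0.5436) / 1.549 = 1.327 / 1.549 = 0.8567 d.
D_c = (k_d/k_r) L₀ e^(−k_d t_c) = (0.261/1.81) × 11.3 × e^(−0.261×0.8567) = 0.1442 × 11.3 × 0.7996 = 1.303 mg/L.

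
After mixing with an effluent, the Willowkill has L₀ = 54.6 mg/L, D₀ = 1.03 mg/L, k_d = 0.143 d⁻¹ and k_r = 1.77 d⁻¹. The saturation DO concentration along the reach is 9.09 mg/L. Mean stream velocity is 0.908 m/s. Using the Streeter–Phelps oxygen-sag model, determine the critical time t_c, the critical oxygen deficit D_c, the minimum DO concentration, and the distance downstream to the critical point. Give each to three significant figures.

t_c ≈ 1.40 d; D_c ≈ 3.61 mg/L; min DO ≈ 5.48 mg/L; x_c ≈ 110 km

At the critical point dD/dt = 0, so k_d L₀ e^(−k_d t) = k_r D. Substituting D(t) from the Streeter–Phelps equation and solving for t gives
t_c = ln[(k_r/k_d)(1 − D₀(k_r−k_d)/(k_d L₀))] / (k_r−k_d).
Here k_r−k_d = 1.627 d⁻¹ and 1 − D₀(k_r−k_d)/(k_d L₀) = 1 − 1.03×1.627/(0.143×54.6) = 0.7854, so
t_c = ln(12.38 × 0.7854) / 1.627 = 2.274 / 1.627 = 1.398 d.
L(t_c) = L₀ e^(−k_d t_c) = 54.6 × 0.8188 = 44.71 mg/L, and at the critical point k_r D_c = k_d L, so D_c = (0.143/1.77) × 44.71 = 3.612 mg/L.
Minimum DO = C_s − D_c = 9.09 − 3.612 = 5.478 mg/L.
x_c = v t_c = 0.908 m/s × 1.398 d × 86400 s/d = 109700 m ≈ 110 km.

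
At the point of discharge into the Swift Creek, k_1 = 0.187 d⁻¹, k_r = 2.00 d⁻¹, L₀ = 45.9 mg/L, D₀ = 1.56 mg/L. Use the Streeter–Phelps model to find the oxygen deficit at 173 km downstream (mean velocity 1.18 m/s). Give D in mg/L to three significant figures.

Travel time t = x/v = 173 km / (1.18 m/s) = 173000 m / 1.18 m/s = 146600 s = 1.697 d.
k_1 L₀/(k_r−k_1) = 0.187×45.9/(2.00−0.187) = 8.583/1.813 = 4.734 mg/L.
e^(−k_1 t) = e^(−0.187×1.697) = 0.7281; e^(−k_r t) = e^(−2.00×1.697) = 0.03358.
D = 4.734 × (0.7281 − 0.03358) + 1.56 × 0.03358 = 3.288 + 0.05239 = 3.340 mg/L.

D ≈ 3.34 mg/L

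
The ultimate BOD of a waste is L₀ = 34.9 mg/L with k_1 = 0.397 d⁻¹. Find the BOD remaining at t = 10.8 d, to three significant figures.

L_t = L₀ e^(−k_1 t) = 34.9 × e^(−0.397×10.8) = 34.9 × 0.01374 = 0.4795 mg/L.

L ≈ 0.479 mg/L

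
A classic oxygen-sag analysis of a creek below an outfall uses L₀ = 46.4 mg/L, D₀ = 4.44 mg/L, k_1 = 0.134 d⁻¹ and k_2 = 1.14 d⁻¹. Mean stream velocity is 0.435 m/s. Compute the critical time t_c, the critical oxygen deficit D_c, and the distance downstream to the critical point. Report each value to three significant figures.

At the critical point dD/dt = 0, so k_1 L₀ e^(−k_1 t) = k_2 D. Substituting D(t) from the Streeter–Phelps equation and solving for t gives
t_c = ln[(k_2/k_1)(1 − D₀(k_2−k_1)/(k_1 L₀))] / (k_2−k_1).
Here k_2−k_1 = 1.006 d⁻¹ and 1 − D₀(k_2−k_1)/(k_1 L₀) = 1 − 4.44×1.006/(0.134×46.4) = 0.2816, so
t_c = ln(8.507 × 0.2816) / 1.006 = 0.8737 / 1.006 = 0.8685 d.
D_c = (k_1/k_2) L₀ e^(−k_1 t_c) = (0.134/1.14) × 46.4 × e^(−0.134×0.8685) = 0.1175 × 46.4 × 0.8901 = 4.855 mg/L.
x_c = v t_c = 0.435 m/s × 0.8685 d × 86400 s/d = 32640 m ≈ 32.6 km.

t_c ≈ 0.869 d; D_c ≈ 4.85 mg/L; x_c ≈ 32.6 km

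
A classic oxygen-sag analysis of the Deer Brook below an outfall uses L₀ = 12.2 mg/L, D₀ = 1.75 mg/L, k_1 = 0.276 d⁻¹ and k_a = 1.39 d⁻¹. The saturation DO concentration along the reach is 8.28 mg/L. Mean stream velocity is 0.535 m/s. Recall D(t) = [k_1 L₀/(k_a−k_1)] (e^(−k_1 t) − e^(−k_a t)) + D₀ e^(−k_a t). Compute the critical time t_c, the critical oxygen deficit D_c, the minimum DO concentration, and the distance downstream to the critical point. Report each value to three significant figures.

t_c ≈ 0.675 d; D_c ≈ 2.01 mg/L; min DO ≈ 6.27 mg/L; x_c ≈ 31.2 km

At the critical point dD/dt = 0, so k_1 L₀ e^(−k_1 t) = k_a D. Substituting D(t) from the Streeter–Phelps equation and solving for t gives
t_c = ln[(k_a/k_1)(1 − D₀(k_a−k_1)/(k_1 L₀))] / (k_a−k_1).
Here k_a−k_1 = 1.114 d⁻¹ and 1 − D₀(k_a−k_1)/(k_1 L₀) = 1 − 1.75×1.114/(0.276×12.2) = 0.4210, so
t_c = ln(5.036 × 0.4210) / 1.114 = 0.7516 / 1.114 = 0.6747 d.
D_c = (k_1/k_a) L₀ e^(−k_1 t_c) = (0.276/1.39) × 12.2 × e^(−0.276×0.6747) = 0.1986 × 12.2 × 0.8301 = 2.011 mg/L.
Minimum DO = C_s − D_c = 8.28 − 2.011 = 6.269 mg/L.
x_c = v t_c = 0.535 m/s × 0.6747 d × 86400 s/d = 31190 m ≈ 31.2 km.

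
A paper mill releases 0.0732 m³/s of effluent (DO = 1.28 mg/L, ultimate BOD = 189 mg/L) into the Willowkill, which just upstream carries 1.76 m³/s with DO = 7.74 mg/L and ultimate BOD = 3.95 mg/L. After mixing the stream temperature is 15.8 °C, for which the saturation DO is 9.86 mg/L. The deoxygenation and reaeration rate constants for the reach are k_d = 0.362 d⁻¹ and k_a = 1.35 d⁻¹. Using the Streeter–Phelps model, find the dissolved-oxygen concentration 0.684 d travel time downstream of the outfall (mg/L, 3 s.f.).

Mixed DO = (1.76×7.74 + 0.0732×1.28)/(1.76+0.0732) = 13.72/1.833 = 7.482 mg/L.
Mixed L₀ = (1.76×3.95 + 0.0732×189)/(1.833) = 20.79/1.833 = 11.34 mg/L.
Initial deficit D₀ = C_s − DO₀ = 9.86 − 7.482 = 2.378 mg/L.
D(0.684) = [0.362×11.34/(1.35−0.362)](e^(−0.362×0.684) − e^(−1.35×0.684)) + 2.378 e^(−1.35×0.684)
= 4.155 × (0.7807 − 0.3972) + 2.378 × 0.3972 = 2.538 mg/L.
DO = 9.86 − 2.538 = 7.322 mg/L.

DO ≈ 7.32 mg/L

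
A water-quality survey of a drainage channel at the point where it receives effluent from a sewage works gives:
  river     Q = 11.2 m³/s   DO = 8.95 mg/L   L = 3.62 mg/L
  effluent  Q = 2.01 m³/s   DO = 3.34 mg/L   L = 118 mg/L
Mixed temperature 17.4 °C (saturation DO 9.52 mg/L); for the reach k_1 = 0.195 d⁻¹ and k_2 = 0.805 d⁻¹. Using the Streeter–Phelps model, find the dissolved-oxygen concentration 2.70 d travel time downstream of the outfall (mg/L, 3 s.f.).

DO ≈ 6.15 mg/L

Mixed DO = (11.2×8.95 + 2.01×3.34)/(11.2+2.01) = 107.0/13.21 = 8.096 mg/L.
Mixed L₀ = (11.2×3.62 + 2.01×118)/(13.21) = 277.7/13.21 = 21.02 mg/L.
Initial deficit D₀ = C_s − DO₀ = 9.52 − 8.096 = 1.424 mg/L.
D(2.70) = [0.195×21.02/(0.805−0.195)](e^(−0.195×2.70) − e^(−0.805×2.70)) + 1.424 e^(−0.805×2.70)
= 6.721 × (0.5907 − 0.1138) + 1.424 × 0.1138 = 3.367 mg/L.
DO = 9.52 − 3.367 = 6.153 mg/L.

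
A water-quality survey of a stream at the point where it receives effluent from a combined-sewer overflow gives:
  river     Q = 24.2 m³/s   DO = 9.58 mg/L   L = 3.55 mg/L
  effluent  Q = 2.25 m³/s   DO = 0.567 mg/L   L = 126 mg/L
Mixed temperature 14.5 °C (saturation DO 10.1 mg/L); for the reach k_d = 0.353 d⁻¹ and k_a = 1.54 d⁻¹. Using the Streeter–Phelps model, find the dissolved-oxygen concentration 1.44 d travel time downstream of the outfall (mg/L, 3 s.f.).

Mixed DO = (24.2×9.58 + 2.25×0.567)/(24.2+2.25) = 233.1/26.45 = 8.813 mg/L.
Mixed L₀ = (24.2×3.55 + 2.25×126)/(26.45) = 369.4/26.45 = 13.97 mg/L.
Initial deficit D₀ = C_s − DO₀ = 10.1 − 8.813 = 1.287 mg/L.
D(1.44) = [0.353×13.97/(1.54−0.353)](e^(−0.353×1.44) − e^(−1.54×1.44)) + 1.287 e^(−1.54×1.44)
= 4.153 × (0.6015 − 0.1089) + 1.287 × 0.1089 = 2.186 mg/L.
DO = 10.1 − 2.186 = 7.914 mg/L.

DO ≈ 7.91 mg/L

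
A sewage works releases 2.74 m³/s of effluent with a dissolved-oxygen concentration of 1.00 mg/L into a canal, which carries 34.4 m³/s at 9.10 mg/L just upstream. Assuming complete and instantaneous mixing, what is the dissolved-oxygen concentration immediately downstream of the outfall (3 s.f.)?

Flow-weighted mixing: C = (Q_r C_r + Q_w C_w)/(Q_r + Q_w)
= (34.4×9.10 + 2.74×1.00)/(34.4 + 2.74) = 315.8/37.14 = 8.502 mg/L.

8.50 mg/L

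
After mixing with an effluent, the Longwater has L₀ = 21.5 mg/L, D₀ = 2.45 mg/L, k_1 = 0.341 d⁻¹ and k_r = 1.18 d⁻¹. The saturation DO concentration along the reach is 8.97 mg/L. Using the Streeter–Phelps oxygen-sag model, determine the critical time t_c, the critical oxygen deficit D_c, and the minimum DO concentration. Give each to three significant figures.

t_c ≈ 1.09 d; D_c ≈ 4.29 mg/L; min DO ≈ 4.68 mg/L

t_c = [1/(k_r−k_1)] ln[(k_r/k_1)(1 − D₀(k_r−k_1)/(k_1 L₀))]
= [1/(1.18−0.341)] ln[(1.18/0.341)(1 − 2.45×0.8390/(0.341×21.5))]
= (1/0.8390) ln[3.460 × 0.7196] = 1.192 × ln(2.490) = 1.192 × 0.9124 = 1.087 d.
D_c = (k_1/k_r) L₀ e^(−k_1 t_c) = (0.341/1.18) × 21.5 × e^(−0.341×1.087) = 0.2890 × 21.5 × 0.6902 = 4.288 mg/L.
Minimum DO = C_s − D_c = 8.97 − 4.288 = 4.682 mg/L.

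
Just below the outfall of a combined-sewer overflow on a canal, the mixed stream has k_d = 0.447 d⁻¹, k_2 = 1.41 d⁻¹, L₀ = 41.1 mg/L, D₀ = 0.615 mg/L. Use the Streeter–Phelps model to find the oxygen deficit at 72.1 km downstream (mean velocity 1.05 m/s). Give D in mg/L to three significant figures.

D ≈ 7.35 mg/L

Travel time t = x/v = 72.1 km / (1.05 m/s) = 72100 m / 1.05 m/s = 68670 s = 0.7948 d.
k_d L₀/(k_2−k_d) = 0.447×41.1/(1.41−0.447) = 18.37/0.9630 = 19.08 mg/L.
e^(−k_d t) = e^(−0.447×0.7948) = 0.7010; e^(−k_2 t) = e^(−1.41×0.7948) = 0.3261.
D = 19.08 × (0.7010 − 0.3261) + 0.615 × 0.3261 = 7.152 + 0.2005 = 7.353 mg/L.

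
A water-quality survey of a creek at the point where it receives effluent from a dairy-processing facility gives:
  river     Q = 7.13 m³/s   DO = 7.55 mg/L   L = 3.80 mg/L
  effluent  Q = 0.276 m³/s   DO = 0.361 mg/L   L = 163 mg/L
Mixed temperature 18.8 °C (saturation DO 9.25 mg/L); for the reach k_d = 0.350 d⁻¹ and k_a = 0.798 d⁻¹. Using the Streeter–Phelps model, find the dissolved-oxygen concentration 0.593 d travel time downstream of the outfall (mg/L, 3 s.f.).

DO ≈ 6.58 mg/L

Mixed DO = (7.13×7.55 + 0.276×0.361)/(7.13+0.276) = 53.93/7.406 = 7.282 mg/L.
Mixed L₀ = (7.13×3.80 + 0.276×163)/(7.406) = 72.08/7.406 = 9.733 mg/L.
Initial deficit D₀ = C_s − DO₀ = 9.25 − 7.282 = 1.968 mg/L.
D(0.593) = [0.350×9.733/(0.798−0.350)](e^(−0.350×0.593) − e^(−0.798×0.593)) + 1.968 e^(−0.798×0.593)
= 7.604 × (0.8126 − 0.6230) + 1.968 × 0.6230 = 2.668 mg/L.
DO = 9.25 − 2.668 = 6.582 mg/L.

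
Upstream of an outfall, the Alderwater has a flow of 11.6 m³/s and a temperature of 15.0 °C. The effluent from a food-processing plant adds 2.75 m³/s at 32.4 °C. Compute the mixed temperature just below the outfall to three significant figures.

Flow-weighted mixing: C = (Q_r C_r + Q_w C_w)/(Q_r + Q_w)
= (11.6×15.0 + 2.75×32.4)/(11.6 + 2.75) = 263.1/14.35 = 18.33 °C.

18.3 °C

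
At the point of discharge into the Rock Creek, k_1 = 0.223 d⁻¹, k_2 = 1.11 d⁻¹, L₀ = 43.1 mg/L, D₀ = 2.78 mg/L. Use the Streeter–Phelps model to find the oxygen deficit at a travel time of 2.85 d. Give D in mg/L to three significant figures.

k_1 L₀/(k_2−k_1) = 0.223×43.1/(1.11−0.223) = 9.611/0.8870 = 10.84 mg/L.
e^(−k_1 t) = e^(−0.223×2.850) = 0.5296; e^(−k_2 t) = e^(−1.11×2.850) = 0.04228.
D = 10.84 × (0.5296 − 0.04228) + 2.78 × 0.04228 = 5.281 + 0.1175 = 5.399 mg/L.

D ≈ 5.40 mg/L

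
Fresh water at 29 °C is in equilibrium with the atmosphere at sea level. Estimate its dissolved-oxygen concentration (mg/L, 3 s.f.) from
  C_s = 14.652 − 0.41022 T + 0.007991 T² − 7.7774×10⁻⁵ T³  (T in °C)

C_s = 14.652 − 0.41022×29 + 0.007991×29² − 7.7774×10⁻⁵×29³ = 7.579 mg/L.

C_s ≈ 7.58 mg/L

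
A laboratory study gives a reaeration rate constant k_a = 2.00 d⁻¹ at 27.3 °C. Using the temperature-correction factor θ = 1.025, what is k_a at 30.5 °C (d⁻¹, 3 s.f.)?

k_a(T₂) = k_a(T₁) · θ^(T₂−T₁) = 2.00 × 1.025^(30.5−27.3)
= 2.00 × 1.025^3.20 = 2.00 × 1.082 = 2.164 d⁻¹.

k_a ≈ 2.16 d⁻¹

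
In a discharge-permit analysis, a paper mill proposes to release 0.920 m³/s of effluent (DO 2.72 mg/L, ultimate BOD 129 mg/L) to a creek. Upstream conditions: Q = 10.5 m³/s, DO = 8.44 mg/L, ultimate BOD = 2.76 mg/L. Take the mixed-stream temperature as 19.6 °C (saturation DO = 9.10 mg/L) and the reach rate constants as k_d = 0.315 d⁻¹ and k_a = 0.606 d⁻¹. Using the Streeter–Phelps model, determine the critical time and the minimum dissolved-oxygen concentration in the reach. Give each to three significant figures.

Mixed DO = (10.5×8.44 + 0.920×2.72)/(10.5+0.920) = 91.12/11.42 = 7.979 mg/L.
Mixed L₀ = (10.5×2.76 + 0.920×129)/(11.42) = 147.7/11.42 = 12.93 mg/L.
Initial deficit D₀ = C_s − DO₀ = 9.10 − 7.979 = 1.121 mg/L.
t_c = (1/0.2910) ln[(0.606/0.315)(1 − 1.121×0.2910/(0.315×12.93))] = 3.436 × ln(1.770) = 1.962 d.
D_c = (0.315/0.606) × 12.93 × e^(−0.315×1.962) = 0.5198 × 12.93 × 0.5391 = 3.623 mg/L.
Minimum DO = 9.10 − 3.623 = 5.477 mg/L.

t_c ≈ 1.96 d; minimum DO ≈ 5.48 mg/L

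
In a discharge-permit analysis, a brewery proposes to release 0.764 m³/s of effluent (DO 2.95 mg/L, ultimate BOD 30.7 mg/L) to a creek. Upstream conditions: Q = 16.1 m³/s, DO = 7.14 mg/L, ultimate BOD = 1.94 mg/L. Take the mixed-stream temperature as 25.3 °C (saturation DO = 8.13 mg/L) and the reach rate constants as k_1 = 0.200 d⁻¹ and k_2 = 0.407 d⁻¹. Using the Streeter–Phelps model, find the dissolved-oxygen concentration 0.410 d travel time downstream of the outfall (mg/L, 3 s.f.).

DO ≈ 6.90 mg/L

Mixed DO = (16.1×7.14 + 0.764×2.95)/(16.1+0.764) = 117.2/16.86 = 6.950 mg/L.
Mixed L₀ = (16.1×1.94 + 0.764×30.7)/(16.86) = 54.69/16.86 = 3.243 mg/L.
Initial deficit D₀ = C_s − DO₀ = 8.13 − 6.950 = 1.180 mg/L.
D(0.410) = [0.200×3.243/(0.407−0.200)](e^(−0.200×0.410) − e^(−0.407×0.410)) + 1.180 e^(−0.407×0.410)
= 3.133 × (0.9213 − 0.8463) + 1.180 × 0.8463 = 1.233 mg/L.
DO = 8.13 − 1.233 = 6.897 mg/L.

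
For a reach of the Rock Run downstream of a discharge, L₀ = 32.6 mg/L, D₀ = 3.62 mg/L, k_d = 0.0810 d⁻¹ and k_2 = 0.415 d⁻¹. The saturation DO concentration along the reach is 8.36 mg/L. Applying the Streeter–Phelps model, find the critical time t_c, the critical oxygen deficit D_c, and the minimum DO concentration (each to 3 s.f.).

t_c = [1/(k_2−k_d)] ln[(k_2/k_d)(1 − D₀(k_2−k_d)/(k_d L₀))]
= [1/(0.415−0.0810)] ln[(0.415/0.0810)(1 − 3.62×0.3340/(0.0810×32.6))]
= (1/0.3340) ln[5.123 × 0.5421] = 2.994 × ln(2.778) = 2.994 × 1.022 = 3.059 d.
D_c = (k_d/k_2) L₀ e^(−k_d t_c) = (0.0810/0.415) × 32.6 × e^(−0.0810×3.059) = 0.1952 × 32.6 × 0.7806 = 4.967 mg/L.
Minimum DO = C_s − D_c = 8.36 − 4.967 = 3.393 mg/L.

t_c ≈ 3.06 d; D_c ≈ 4.97 mg/L; min DO ≈ 3.39 mg/L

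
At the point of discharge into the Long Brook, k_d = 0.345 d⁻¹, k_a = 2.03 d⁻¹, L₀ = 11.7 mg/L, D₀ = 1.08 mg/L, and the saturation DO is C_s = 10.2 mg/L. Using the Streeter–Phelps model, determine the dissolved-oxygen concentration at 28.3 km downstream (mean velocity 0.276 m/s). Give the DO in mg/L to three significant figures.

DO ≈ 8.73 mg/L

Travel time t = x/v = 28.3 km / (0.276 m/s) = 28300 m / 0.276 m/s = 102500 s = 1.187 d.
k_d L₀/(k_a−k_d) = 0.345×11.7/(2.03−0.345) = 4.036/1.685 = 2.396 mg/L.
e^(−k_d t) = e^(−0.345×1.187) = 0.6640; e^(−k_a t) = e^(−2.03×1.187) = 0.08989.
D = 2.396 × (0.6640 − 0.08989) + 1.08 × 0.08989 = 1.375 + 0.09709 = 1.472 mg/L.
DO = C_s − D = 10.2 − 1.472 = 8.728 mg/L.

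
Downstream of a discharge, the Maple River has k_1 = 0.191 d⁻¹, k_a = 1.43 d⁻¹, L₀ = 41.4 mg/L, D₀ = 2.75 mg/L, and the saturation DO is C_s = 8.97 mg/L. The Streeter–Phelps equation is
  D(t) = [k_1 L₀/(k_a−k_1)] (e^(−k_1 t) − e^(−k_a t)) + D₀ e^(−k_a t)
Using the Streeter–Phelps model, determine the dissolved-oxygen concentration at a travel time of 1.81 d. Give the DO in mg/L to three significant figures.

k_1 L₀/(k_a−k_1) = 0.191×41.4/(1.43−0.191) = 7.907/1.239 = 6.382 mg/L.
e^(−k_1 t) = e^(−0.191×1.810) = 0.7077; e^(−k_a t) = e^(−1.43×1.810) = 0.07515.
D = 6.382 × (0.7077 − 0.07515) + 2.75 × 0.07515 = 4.037 + 0.2067 = 4.244 mg/L.
DO = C_s − D = 8.97 − 4.244 = 4.726 mg/L.

DO ≈ 4.73 mg/L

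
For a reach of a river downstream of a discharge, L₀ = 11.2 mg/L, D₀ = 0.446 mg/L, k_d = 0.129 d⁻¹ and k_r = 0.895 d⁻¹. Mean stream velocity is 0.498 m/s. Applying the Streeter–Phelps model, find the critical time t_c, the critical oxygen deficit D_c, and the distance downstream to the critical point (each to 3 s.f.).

t_c ≈ 2.18 d; D_c ≈ 1.22 mg/L; x_c ≈ 93.7 km

With k_r/k_d = 6.938 and 1 − D₀(k_r−k_d)/(k_d L₀) = 0.7635,
t_c = ln(6.938 × 0.7635) / (0.895 − 0.129) = ln(5.297) / 0.7660 = 1.667/0.7660 = 2.177 d.
L(t_c) = L₀ e^(−k_d t_c) = 11.2 × 0.7552 = 8.458 mg/L, and at the critical point k_r D_c = k_d L, so D_c = (0.129/0.895) × 8.458 = 1.219 mg/L.
x_c = v t_c = 0.498 m/s × 2.177 d × 86400 s/d = 93650 m ≈ 93.7 km.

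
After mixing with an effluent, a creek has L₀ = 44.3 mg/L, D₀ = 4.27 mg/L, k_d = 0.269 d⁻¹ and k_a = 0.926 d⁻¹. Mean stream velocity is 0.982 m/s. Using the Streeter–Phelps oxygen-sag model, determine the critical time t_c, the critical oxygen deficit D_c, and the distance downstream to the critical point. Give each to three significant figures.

With k_a/k_d = 3.442 and 1 − D₀(k_a−k_d)/(k_d L₀) = 0.7646,
t_c = ln(3.442 × 0.7646) / (0.926 − 0.269) = ln(2.632) / 0.6570 = 0.9677/0.6570 = 1.473 d.
D_c = (k_d/k_a) L₀ e^(−k_d t_c) = (0.269/0.926) × 44.3 × e^(−0.269×1.473) = 0.2905 × 44.3 × 0.6729 = 8.659 mg/L.
x_c = v t_c = 0.982 m/s × 1.473 d × 86400 s/d = 125000 m ≈ 125 km.

t_c ≈ 1.47 d; D_c ≈ 8.66 mg/L; x_c ≈ 125 km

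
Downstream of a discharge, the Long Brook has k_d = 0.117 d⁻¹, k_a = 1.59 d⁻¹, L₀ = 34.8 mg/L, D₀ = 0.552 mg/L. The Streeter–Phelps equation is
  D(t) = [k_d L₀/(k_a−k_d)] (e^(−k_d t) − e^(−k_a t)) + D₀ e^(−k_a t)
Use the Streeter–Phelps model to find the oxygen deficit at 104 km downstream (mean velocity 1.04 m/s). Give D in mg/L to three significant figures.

Travel time t = x/v = 104 km / (1.04 m/s) = 104000 m / 1.04 m/s = 100000 s = 1.157 d.
k_d L₀/(k_a−k_d) = 0.117×34.8/(1.59−0.117) = 4.072/1.473 = 2.764 mg/L.
e^(−k_d t) = e^(−0.117×1.157) = 0.8734; e^(−k_a t) = e^(−1.59×1.157) = 0.1588.
D = 2.764 × (0.8734 − 0.1588) + 0.552 × 0.1588 = 1.975 + 0.08764 = 2.063 mg/L.

D ≈ 2.06 mg/L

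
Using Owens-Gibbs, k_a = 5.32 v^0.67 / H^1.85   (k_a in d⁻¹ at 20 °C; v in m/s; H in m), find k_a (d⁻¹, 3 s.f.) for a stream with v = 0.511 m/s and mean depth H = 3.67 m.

k_a = 5.32 × 0.511^0.67 / 3.67^1.85 = 5.32 × 0.6377 / 11.08 = 0.3061 d⁻¹.

k_a ≈ 0.306 d⁻¹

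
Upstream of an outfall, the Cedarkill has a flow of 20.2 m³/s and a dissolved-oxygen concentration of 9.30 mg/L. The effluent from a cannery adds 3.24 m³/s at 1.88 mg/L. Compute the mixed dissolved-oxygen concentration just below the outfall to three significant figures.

Flow-weighted mixing: C = (Q_r C_r + Q_w C_w)/(Q_r + Q_w)
= (20.2×9.30 + 3.24×1.88)/(20.2 + 3.24) = 194.0/23.44 = 8.274 mg/L.

8.27 mg/L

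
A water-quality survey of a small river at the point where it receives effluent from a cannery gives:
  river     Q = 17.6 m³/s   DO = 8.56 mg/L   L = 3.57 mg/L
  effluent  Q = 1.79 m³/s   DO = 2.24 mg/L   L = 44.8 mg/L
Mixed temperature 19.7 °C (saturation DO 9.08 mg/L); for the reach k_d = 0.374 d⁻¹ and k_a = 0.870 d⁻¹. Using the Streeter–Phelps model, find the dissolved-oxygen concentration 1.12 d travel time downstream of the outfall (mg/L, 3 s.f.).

Mixed DO = (17.6×8.56 + 1.79×2.24)/(17.6+1.79) = 154.7/19.39 = 7.977 mg/L.
Mixed L₀ = (17.6×3.57 + 1.79×44.8)/(19.39) = 143.0/19.39 = 7.376 mg/L.
Initial deficit D₀ = C_s − DO₀ = 9.08 − 7.977 = 1.103 mg/L.
D(1.12) = [0.374×7.376/(0.870−0.374)](e^(−0.374×1.12) − e^(−0.870×1.12)) + 1.103 e^(−0.870×1.12)
= 5.562 × (0.6578 − 0.3774) + 1.103 × 0.3774 = 1.976 mg/L.
DO = 9.08 − 1.976 = 7.104 mg/L.

DO ≈ 7.10 mg/L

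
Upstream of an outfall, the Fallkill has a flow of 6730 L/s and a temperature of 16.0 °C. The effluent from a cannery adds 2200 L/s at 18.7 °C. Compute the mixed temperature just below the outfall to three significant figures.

Flow-weighted mixing: C = (Q_r C_r + Q_w C_w)/(Q_r + Q_w)
= (6730×16.0 + 2200×18.7)/(6730 + 2200) = 148800/8930 = 16.67 °C.

16.7 °C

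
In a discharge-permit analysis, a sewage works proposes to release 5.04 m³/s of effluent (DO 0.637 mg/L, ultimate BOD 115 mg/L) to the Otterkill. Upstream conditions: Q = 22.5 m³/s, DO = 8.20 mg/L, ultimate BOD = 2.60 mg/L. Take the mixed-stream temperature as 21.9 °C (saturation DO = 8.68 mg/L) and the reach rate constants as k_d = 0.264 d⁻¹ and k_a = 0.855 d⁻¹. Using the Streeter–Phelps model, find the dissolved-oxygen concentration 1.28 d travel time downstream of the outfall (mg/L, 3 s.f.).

DO ≈ 4.14 mg/L

Mixed DO = (22.5×8.20 + 5.04×0.637)/(22.5+5.04) = 187.7/27.54 = 6.816 mg/L.
Mixed L₀ = (22.5×2.60 + 5.04×115)/(27.54) = 638.1/27.54 = 23.17 mg/L.
Initial deficit D₀ = C_s − DO₀ = 8.68 − 6.816 = 1.864 mg/L.
D(1.28) = [0.264×23.17/(0.855−0.264)](e^(−0.264×1.28) − e^(−0.855×1.28)) + 1.864 e^(−0.855×1.28)
= 10.35 × (0.7133 − 0.3347) + 1.864 × 0.3347 = 4.542 mg/L.
DO = 8.68 − 4.542 = 4.138 mg/L.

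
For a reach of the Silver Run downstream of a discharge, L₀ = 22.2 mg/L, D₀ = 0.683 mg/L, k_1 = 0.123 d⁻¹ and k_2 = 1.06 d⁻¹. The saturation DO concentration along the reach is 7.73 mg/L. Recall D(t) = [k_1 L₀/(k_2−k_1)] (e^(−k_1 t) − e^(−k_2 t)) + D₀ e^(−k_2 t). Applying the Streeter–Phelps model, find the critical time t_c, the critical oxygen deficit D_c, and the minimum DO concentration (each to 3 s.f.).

t_c ≈ 2.01 d; D_c ≈ 2.01 mg/L; min DO ≈ 5.72 mg/L

t_c = [1/(k_2−k_1)] ln[(k_2/k_1)(1 − D₀(k_2−k_1)/(k_1 L₀))]
= [1/(1.06−0.123)] ln[(1.06/0.123)(1 − 0.683×0.9370/(0.123×22.2))]
= (1/0.9370) ln[8.618 × 0.7656] = 1.067 × ln(6.598) = 1.067 × 1.887 = 2.014 d.
D_c = (k_1/k_2) L₀ e^(−k_1 t_c) = (0.123/1.06) × 22.2 × e^(−0.123×2.014) = 0.1160 × 22.2 × 0.7806 = 2.011 mg/L.
Minimum DO = C_s − D_c = 7.73 − 2.011 = 5.719 mg/L.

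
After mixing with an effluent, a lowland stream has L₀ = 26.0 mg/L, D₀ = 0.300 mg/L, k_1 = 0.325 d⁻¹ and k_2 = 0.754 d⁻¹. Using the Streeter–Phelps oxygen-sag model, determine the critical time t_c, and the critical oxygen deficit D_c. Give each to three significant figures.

t_c ≈ 1.93 d; D_c ≈ 5.99 mg/L

With k_2/k_1 = 2.320 and 1 − D₀(k_2−k_1)/(k_1 L₀) = 0.9848,
t_c = ln(2.320 × 0.9848) / (0.754 − 0.325) = ln(2.285) / 0.4290 = 0.8262/0.4290 = 1.926 d.
L(t_c) = L₀ e^(−k_1 t_c) = 26.0 × 0.5348 = 13.90 mg/L, and at the critical point k_2 D_c = k_1 L, so D_c = (0.325/0.754) × 13.90 = 5.993 mg/L.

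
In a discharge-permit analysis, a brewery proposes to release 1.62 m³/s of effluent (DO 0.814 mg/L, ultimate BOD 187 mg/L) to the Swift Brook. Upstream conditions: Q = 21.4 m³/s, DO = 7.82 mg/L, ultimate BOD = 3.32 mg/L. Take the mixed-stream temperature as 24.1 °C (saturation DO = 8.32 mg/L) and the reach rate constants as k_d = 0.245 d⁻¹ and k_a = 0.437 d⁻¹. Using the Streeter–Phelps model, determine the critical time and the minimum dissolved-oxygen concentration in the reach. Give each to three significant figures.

t_c ≈ 2.76 d; minimum DO ≈ 3.69 mg/L

Mixed DO = (21.4×7.82 + 1.62×0.814)/(21.4+1.62) = 168.7/23.02 = 7.327 mg/L.
Mixed L₀ = (21.4×3.32 + 1.62×187)/(23.02) = 374.0/23.02 = 16.25 mg/L.
Initial deficit D₀ = C_s − DO₀ = 8.32 − 7.327 = 0.9930 mg/L.
t_c = (1/0.1920) ln[(0.437/0.245)(1 − 0.9930×0.1920/(0.245×16.25))] = 5.208 × ln(1.698) = 2.758 d.
D_c = (0.245/0.437) × 16.25 × e^(−0.245×2.758) = 0.5606 × 16.25 × 0.5088 = 4.634 mg/L.
Minimum DO = 8.32 − 4.634 = 3.686 mg/L.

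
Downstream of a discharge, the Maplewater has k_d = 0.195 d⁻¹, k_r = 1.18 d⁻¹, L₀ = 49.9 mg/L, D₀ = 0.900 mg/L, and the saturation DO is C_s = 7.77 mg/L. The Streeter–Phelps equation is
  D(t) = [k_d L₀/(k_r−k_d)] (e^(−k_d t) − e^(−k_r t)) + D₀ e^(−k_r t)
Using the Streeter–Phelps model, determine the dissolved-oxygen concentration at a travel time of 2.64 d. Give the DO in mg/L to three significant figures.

DO ≈ 2.26 mg/L

k_d L₀/(k_r−k_d) = 0.195×49.9/(1.18−0.195) = 9.730/0.9850 = 9.879 mg/L.
e^(−k_d t) = e^(−0.195×2.640) = 0.5976; e^(−k_r t) = e^(−1.18×2.640) = 0.04437.
D = 9.879 × (0.5976 − 0.04437) + 0.900 × 0.04437 = 5.465 + 0.03993 = 5.505 mg/L.
DO = C_s − D = 7.77 − 5.505 = 2.265 mg/L.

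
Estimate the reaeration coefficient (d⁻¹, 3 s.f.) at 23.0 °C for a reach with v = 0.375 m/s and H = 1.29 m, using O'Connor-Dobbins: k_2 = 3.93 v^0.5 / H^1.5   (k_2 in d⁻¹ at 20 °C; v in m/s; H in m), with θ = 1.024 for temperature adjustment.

k_2(20) = 3.93 × 0.375^0.5 / 1.29^1.5 = 3.93 × 0.6124 / 1.465 = 1.643 d⁻¹.
k_2(23.0) = 1.643 × 1.024^(23.0−20) = 1.643 × 1.074 = 1.764 d⁻¹.

k_2 ≈ 1.76 d⁻¹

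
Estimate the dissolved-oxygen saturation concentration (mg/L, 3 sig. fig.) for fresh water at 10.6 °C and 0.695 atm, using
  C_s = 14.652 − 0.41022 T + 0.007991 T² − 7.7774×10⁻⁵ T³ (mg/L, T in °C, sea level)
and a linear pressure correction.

C_s ≈ 7.72 mg/L

At sea level: C_s = 14.652 − 0.41022×10.6 + 0.007991×10.6² − 7.7774×10⁻⁵×10.6³ = 11.11 mg/L.
Pressure correction: C_s' = 11.11 × 0.695 = 7.721 mg/L.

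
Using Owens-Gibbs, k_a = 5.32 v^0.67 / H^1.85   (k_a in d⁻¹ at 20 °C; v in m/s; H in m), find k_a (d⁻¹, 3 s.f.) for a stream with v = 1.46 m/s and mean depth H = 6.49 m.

k_a = 5.32 × 1.46^0.67 / 6.49^1.85 = 5.32 × 1.289 / 31.82 = 0.2155 d⁻¹.

k_a ≈ 0.215 d⁻¹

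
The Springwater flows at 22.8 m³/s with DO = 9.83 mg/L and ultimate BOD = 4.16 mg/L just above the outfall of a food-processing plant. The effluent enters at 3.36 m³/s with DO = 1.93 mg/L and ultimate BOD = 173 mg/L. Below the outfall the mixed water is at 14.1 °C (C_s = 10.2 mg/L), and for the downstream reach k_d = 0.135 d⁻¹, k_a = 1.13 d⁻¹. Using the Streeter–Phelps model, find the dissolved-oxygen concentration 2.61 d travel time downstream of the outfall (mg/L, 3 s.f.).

Mixed DO = (22.8×9.83 + 3.36×1.93)/(22.8+3.36) = 230.6/26.16 = 8.815 mg/L.
Mixed L₀ = (22.8×4.16 + 3.36×173)/(26.16) = 676.1/26.16 = 25.85 mg/L.
Initial deficit D₀ = C_s − DO₀ = 10.2 − 8.815 = 1.385 mg/L.
D(2.61) = [0.135×25.85/(1.13−0.135)](e^(−0.135×2.61) − e^(−1.13×2.61)) + 1.385 e^(−1.13×2.61)
= 3.507 × (0.7030 − 0.05238) + 1.385 × 0.05238 = 2.354 mg/L.
DO = 10.2 − 2.354 = 7.846 mg/L.

DO ≈ 7.85 mg/L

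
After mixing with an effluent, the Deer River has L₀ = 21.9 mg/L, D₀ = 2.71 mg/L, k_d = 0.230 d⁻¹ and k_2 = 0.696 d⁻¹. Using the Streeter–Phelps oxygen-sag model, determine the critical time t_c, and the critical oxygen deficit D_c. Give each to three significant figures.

t_c = [1/(k_2−k_d)] ln[(k_2/k_d)(1 − D₀(k_2−k_d)/(k_d L₀))]
= [1/(0.696−0.230)] ln[(0.696/0.230)(1 − 2.71×0.4660/(0.230×21.9))]
= (1/0.4660) ln[3.026 × 0.7493] = 2.146 × ln(2.267) = 2.146 × 0.8186 = 1.757 d.
D_c = (k_d/k_2) L₀ e^(−k_d t_c) = (0.230/0.696) × 21.9 × e^(−0.230×1.757) = 0.3305 × 21.9 × 0.6676 = 4.832 mg/L.

t_c ≈ 1.76 d; D_c ≈ 4.83 mg/L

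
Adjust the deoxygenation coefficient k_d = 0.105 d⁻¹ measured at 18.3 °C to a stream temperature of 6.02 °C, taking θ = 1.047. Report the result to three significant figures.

k_d ≈ 0.0597 d⁻¹

k_d(T₂) = k_d(T₁) · θ^(T₂−T₁) = 0.105 × 1.047^(6.02−18.3)
= 0.105 × 1.047^-12.3 = 0.105 × 0.5689 = 0.05974 d⁻¹.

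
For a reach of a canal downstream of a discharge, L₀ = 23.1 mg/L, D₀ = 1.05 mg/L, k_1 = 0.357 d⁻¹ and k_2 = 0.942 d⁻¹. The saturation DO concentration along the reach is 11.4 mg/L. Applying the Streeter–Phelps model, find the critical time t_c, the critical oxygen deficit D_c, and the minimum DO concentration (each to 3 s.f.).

t_c ≈ 1.53 d; D_c ≈ 5.08 mg/L; min DO ≈ 6.32 mg/L

With k_2/k_1 = 2.639 and 1 − D₀(k_2−k_1)/(k_1 L₀) = 0.9255,
t_c = ln(2.639 × 0.9255) / (0.942 − 0.357) = ln(2.442) / 0.5850 = 0.8929/0.5850 = 1.526 d.
L(t_c) = L₀ e^(−k_1 t_c) = 23.1 × 0.5799 = 13.40 mg/L, and at the critical point k_2 D_c = k_1 L, so D_c = (0.357/0.942) × 13.40 = 5.077 mg/L.
Minimum DO = C_s − D_c = 11.4 − 5.077 = 6.323 mg/L.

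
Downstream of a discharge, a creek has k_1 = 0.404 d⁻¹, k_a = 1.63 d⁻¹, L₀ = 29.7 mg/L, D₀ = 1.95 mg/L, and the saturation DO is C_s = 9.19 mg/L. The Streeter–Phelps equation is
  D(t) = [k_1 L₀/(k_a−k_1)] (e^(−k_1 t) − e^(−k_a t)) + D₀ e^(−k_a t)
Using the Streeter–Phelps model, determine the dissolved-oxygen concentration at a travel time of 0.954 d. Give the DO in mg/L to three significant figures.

k_1 L₀/(k_a−k_1) = 0.404×29.7/(1.63−0.404) = 12.00/1.226 = 9.787 mg/L.
e^(−k_1 t) = e^(−0.404×0.9540) = 0.6802; e^(−k_a t) = e^(−1.63×0.9540) = 0.2112.
D = 9.787 × (0.6802 − 0.2112) + 1.95 × 0.2112 = 4.590 + 0.4118 = 5.002 mg/L.
DO = C_s − D = 9.19 − 5.002 = 4.188 mg/L.

DO ≈ 4.19 mg/L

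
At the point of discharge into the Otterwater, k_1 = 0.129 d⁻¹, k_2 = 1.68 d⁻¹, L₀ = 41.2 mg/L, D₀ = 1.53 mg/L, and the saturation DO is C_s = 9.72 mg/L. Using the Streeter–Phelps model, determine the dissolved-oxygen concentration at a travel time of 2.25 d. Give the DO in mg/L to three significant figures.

DO ≈ 7.20 mg/L

k_1 L₀/(k_2−k_1) = 0.129×41.2/(1.68−0.129) = 5.315/1.551 = 3.427 mg/L.
e^(−k_1 t) = e^(−0.129×2.250) = 0.7481; e^(−k_2 t) = e^(−1.68×2.250) = 0.02282.
D = 3.427 × (0.7481 − 0.02282) + 1.53 × 0.02282 = 2.485 + 0.03492 = 2.520 mg/L.
DO = C_s − D = 9.72 − 2.520 = 7.200 mg/L.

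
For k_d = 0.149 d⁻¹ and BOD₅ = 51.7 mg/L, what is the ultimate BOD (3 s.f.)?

L₀ ≈ 98.4 mg/L

BOD₅ = L₀(1 − e^(−5k_d)) ⇒ L₀ = BOD₅ / (1 − e^(−5×0.149))
= 51.7 / (1 − 0.4747) = 51.7 / 0.5253 = 98.43 mg/L.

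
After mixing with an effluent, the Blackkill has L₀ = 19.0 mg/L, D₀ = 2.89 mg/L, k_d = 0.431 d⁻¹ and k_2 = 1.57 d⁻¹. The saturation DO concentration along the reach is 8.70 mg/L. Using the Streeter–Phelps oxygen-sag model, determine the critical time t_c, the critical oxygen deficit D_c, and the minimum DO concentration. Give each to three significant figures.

At the critical point dD/dt = 0, so k_d L₀ e^(−k_d t) = k_2 D. Substituting D(t) from the Streeter–Phelps equation and solving for t gives
t_c = ln[(k_2/k_d)(1 − D₀(k_2−k_d)/(k_d L₀))] / (k_2−k_d).
Here k_2−k_d = 1.139 d⁻¹ and 1 − D₀(k_2−k_d)/(k_d L₀) = 1 − 2.89×1.139/(0.431×19.0) = 0.5980, so
t_c = ln(3.643 × 0.5980) / 1.139 = 0.7786 / 1.139 = 0.6836 d.
L(t_c) = L₀ e^(−k_d t_c) = 19.0 × 0.7448 = 14.15 mg/L, and at the critical point k_2 D_c = k_d L, so D_c = (0.431/1.57) × 14.15 = 3.885 mg/L.
Minimum DO = C_s − D_c = 8.70 − 3.885 = 4.815 mg/L.

t_c ≈ 0.684 d; D_c ≈ 3.88 mg/L; min DO ≈ 4.82 mg/L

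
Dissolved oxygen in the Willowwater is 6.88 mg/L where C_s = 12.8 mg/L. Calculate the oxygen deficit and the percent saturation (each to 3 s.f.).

D = C_s − C = 12.8 − 6.88 = 5.92 mg/L.
% saturation = 6.88/12.8 × 100 = 53.8 %.

D ≈ 5.92 mg/L; 53.8 % saturation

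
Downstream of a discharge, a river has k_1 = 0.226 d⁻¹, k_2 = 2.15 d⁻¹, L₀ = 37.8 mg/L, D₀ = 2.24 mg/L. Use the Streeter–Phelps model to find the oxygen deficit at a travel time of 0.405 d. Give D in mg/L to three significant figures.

D ≈ 3.13 mg/L

k_1 L₀/(k_2−k_1) = 0.226×37.8/(2.15−0.226) = 8.543/1.924 = 4.440 mg/L.
e^(−k_1 t) = e^(−0.226×0.4050) = 0.9125; e^(−k_2 t) = e^(−2.15×0.4050) = 0.4186.
D = 4.440 × (0.9125 − 0.4186) + 2.24 × 0.4186 = 2.193 + 0.9377 = 3.131 mg/L.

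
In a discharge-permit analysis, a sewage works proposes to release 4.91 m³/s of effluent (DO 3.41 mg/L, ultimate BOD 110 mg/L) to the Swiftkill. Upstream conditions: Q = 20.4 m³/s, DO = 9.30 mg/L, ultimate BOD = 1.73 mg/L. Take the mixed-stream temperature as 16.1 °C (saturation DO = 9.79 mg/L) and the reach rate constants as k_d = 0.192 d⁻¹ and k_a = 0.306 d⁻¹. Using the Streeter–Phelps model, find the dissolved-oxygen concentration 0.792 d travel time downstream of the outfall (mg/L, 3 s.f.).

Mixed DO = (20.4×9.30 + 4.91×3.41)/(20.4+4.91) = 206.5/25.31 = 8.157 mg/L.
Mixed L₀ = (20.4×1.73 + 4.91×110)/(25.31) = 575.4/25.31 = 22.73 mg/L.
Initial deficit D₀ = C_s − DO₀ = 9.79 − 8.157 = 1.633 mg/L.
D(0.792) = [0.192×22.73/(0.306−0.192)](e^(−0.192×0.792) − e^(−0.306×0.792)) + 1.633 e^(−0.306×0.792)
= 38.29 × (0.8589 − 0.7848) + 1.633 × 0.7848 = 4.120 mg/L.
DO = 9.79 − 4.120 = 5.670 mg/L.

DO ≈ 5.67 mg/L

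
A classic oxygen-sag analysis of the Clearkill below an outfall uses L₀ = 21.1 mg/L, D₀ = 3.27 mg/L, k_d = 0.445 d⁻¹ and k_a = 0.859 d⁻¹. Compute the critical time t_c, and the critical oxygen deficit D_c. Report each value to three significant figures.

t_c ≈ 1.21 d; D_c ≈ 6.37 mg/L

t_c = [1/(k_a−k_d)] ln[(k_a/k_d)(1 − D₀(k_a−k_d)/(k_d L₀))]
= [1/(0.859−0.445)] ln[(0.859/0.445)(1 − 3.27×0.4140/(0.445×21.1))]
= (1/0.4140) ln[1.930 × 0.8558] = 2.415 × ln(1.652) = 2.415 × 0.5020 = 1.213 d.
L(t_c) = L₀ e^(−k_d t_c) = 21.1 × 0.5830 = 12.30 mg/L, and at the critical point k_a D_c = k_d L, so D_c = (0.445/0.859) × 12.30 = 6.372 mg/L.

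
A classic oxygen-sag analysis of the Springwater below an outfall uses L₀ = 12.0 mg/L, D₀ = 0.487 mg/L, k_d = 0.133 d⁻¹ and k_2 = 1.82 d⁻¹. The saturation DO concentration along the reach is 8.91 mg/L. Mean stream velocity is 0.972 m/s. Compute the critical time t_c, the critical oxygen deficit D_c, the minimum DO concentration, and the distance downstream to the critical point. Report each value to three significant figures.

t_c ≈ 1.12 d; D_c ≈ 0.755 mg/L; min DO ≈ 8.15 mg/L; x_c ≈ 94.2 km

At the critical point dD/dt = 0, so k_d L₀ e^(−k_d t) = k_2 D. Substituting D(t) from the Streeter–Phelps equation and solving for t gives
t_c = ln[(k_2/k_d)(1 − D₀(k_2−k_d)/(k_d L₀))] / (k_2−k_d).
Here k_2−k_d = 1.687 d⁻¹ and 1 − D₀(k_2−k_d)/(k_d L₀) = 1 − 0.487×1.687/(0.133×12.0) = 0.4852, so
t_c = ln(13.68 × 0.4852) / 1.687 = 1.893 / 1.687 = 1.122 d.
L(t_c) = L₀ e^(−k_d t_c) = 12.0 × 0.8614 = 10.34 mg/L, and at the critical point k_2 D_c = k_d L, so D_c = (0.133/1.82) × 10.34 = 0.7553 mg/L.
Minimum DO = C_s − D_c = 8.91 − 0.7553 = 8.155 mg/L.
x_c = v t_c = 0.972 m/s × 1.122 d × 86400 s/d = 94240 m ≈ 94.2 km.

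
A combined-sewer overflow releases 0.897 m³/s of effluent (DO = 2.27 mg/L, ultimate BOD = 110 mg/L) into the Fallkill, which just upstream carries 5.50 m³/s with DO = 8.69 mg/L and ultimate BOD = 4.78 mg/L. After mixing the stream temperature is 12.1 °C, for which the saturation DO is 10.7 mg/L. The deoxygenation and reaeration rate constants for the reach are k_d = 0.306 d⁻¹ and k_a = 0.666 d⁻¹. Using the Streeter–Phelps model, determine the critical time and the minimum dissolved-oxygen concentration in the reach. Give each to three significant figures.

Mixed DO = (5.50×8.69 + 0.897×2.27)/(5.50+0.897) = 49.83/6.397 = 7.790 mg/L.
Mixed L₀ = (5.50×4.78 + 0.897×110)/(6.397) = 125.0/6.397 = 19.53 mg/L.
Initial deficit D₀ = C_s − DO₀ = 10.7 − 7.790 = 2.910 mg/L.
t_c = (1/0.3600) ln[(0.666/0.306)(1 − 2.910×0.3600/(0.306×19.53))] = 2.778 × ln(1.795) = 1.625 d.
D_c = (0.306/0.666) × 19.53 × e^(−0.306×1.625) = 0.4595 × 19.53 × 0.6082 = 5.459 mg/L.
Minimum DO = 10.7 − 5.459 = 5.241 mg/L.

t_c ≈ 1.63 d; minimum DO ≈ 5.24 mg/L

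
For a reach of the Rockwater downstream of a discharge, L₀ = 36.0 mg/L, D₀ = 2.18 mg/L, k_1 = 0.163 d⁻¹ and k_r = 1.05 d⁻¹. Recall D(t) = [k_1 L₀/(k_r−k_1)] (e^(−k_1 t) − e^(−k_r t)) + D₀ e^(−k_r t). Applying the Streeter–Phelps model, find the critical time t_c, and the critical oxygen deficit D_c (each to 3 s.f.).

At the critical point dD/dt = 0, so k_1 L₀ e^(−k_1 t) = k_r D. Substituting D(t) from the Streeter–Phelps equation and solving for t gives
t_c = ln[(k_r/k_1)(1 − D₀(k_r−k_1)/(k_1 L₀))] / (k_r−k_1).
Here k_r−k_1 = 0.8870 d⁻¹ and 1 − D₀(k_r−k_1)/(k_1 L₀) = 1 − 2.18×0.8870/(0.163×36.0) = 0.6705, so
t_c = ln(6.442 × 0.6705) / 0.8870 = 1.463 / 0.8870 = 1.649 d.
D_c = (k_1/k_r) L₀ e^(−k_1 t_c) = (0.163/1.05) × 36.0 × e^(−0.163×1.649) = 0.1552 × 36.0 × 0.7643 = 4.271 mg/L.

t_c ≈ 1.65 d; D_c ≈ 4.27 mg/L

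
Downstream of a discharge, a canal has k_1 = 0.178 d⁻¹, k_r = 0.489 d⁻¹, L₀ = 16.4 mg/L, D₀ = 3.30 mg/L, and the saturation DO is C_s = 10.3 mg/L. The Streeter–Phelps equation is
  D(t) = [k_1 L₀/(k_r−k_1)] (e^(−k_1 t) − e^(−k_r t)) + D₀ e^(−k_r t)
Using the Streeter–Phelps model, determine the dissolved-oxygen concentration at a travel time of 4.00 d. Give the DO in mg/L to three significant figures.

k_1 L₀/(k_r−k_1) = 0.178×16.4/(0.489−0.178) = 2.919/0.3110 = 9.386 mg/L.
e^(−k_1 t) = e^(−0.178×4.000) = 0.4907; e^(−k_r t) = e^(−0.489×4.000) = 0.1414.
D = 9.386 × (0.4907 − 0.1414) + 3.30 × 0.1414 = 3.278 + 0.4667 = 3.745 mg/L.
DO = C_s − D = 10.3 − 3.745 = 6.555 mg/L.

DO ≈ 6.56 mg/L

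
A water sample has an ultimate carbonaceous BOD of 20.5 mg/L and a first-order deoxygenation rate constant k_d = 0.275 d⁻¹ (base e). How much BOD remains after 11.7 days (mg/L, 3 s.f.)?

L_t = L₀ e^(−k_d t) = 20.5 × e^(−0.275×11.7) = 20.5 × 0.04006 = 0.8211 mg/L.

L ≈ 0.821 mg/L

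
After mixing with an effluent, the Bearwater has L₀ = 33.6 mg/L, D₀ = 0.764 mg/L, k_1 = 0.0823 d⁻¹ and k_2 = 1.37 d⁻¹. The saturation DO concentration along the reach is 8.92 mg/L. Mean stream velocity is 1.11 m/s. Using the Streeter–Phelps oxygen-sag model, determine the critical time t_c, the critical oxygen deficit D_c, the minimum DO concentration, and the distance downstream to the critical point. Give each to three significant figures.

t_c ≈ 1.84 d; D_c ≈ 1.73 mg/L; min DO ≈ 7.19 mg/L; x_c ≈ 177 km

With k_2/k_1 = 16.65 and 1 − D₀(k_2−k_1)/(k_1 L₀) = 0.6442,
t_c = ln(16.65 × 0.6442) / (1.37 − 0.0823) = ln(10.72) / 1.288 = 2.372/1.288 = 1.842 d.
L(t_c) = L₀ e^(−k_1 t_c) = 33.6 × 0.8593 = 28.87 mg/L, and at the critical point k_2 D_c = k_1 L, so D_c = (0.0823/1.37) × 28.87 = 1.734 mg/L.
Minimum DO = C_s − D_c = 8.92 − 1.734 = 7.186 mg/L.
x_c = v t_c = 1.11 m/s × 1.842 d × 86400 s/d = 176700 m ≈ 177 km.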